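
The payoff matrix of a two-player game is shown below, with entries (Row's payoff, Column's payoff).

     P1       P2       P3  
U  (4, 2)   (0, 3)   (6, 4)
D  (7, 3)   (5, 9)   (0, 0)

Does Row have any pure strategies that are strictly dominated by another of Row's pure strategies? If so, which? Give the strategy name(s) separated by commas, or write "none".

none

Nothing dominates U: D at P3 (6>0).
Nothing dominates D: U at P1 (7>4).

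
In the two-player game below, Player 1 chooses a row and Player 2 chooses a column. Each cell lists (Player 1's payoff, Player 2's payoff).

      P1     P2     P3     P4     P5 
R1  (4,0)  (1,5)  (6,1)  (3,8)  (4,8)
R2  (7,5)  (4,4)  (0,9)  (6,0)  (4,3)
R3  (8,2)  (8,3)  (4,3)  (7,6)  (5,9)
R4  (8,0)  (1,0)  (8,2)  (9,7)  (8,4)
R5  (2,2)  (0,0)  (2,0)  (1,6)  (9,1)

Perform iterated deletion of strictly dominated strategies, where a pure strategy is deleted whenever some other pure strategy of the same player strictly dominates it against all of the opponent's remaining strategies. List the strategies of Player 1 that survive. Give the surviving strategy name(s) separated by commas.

For Player 1, R3 strictly dominates R2 on the remaining columns (P1: 8>7, P2: 8>4, P3: 4>0, P4: 7>6, P5: 5>4); eliminate R2.
Column P1 is eliminated: P4 beats it against every remaining row (R1: 8>0, R3: 6>2, R4: 7>0, R5: 6>2).
Column P2 is eliminated: P4 beats it against every remaining row (R1: 8>5, R3: 6>3, R4: 7>0, R5: 6>0).
For Player 1, R4 strictly dominates R1 on the remaining columns (P3: 8>6, P4: 9>3, P5: 8>4); eliminate R1.
For Player 1, R4 strictly dominates R3 on the remaining columns (P3: 8>4, P4: 9>7, P5: 8>5); eliminate R3.
Player 2's strategy P3 is strictly dominated by P4 (R4: 7>2, R5: 6>0) and is removed.
Player 2's strategy P5 is strictly dominated by P4 (R4: 7>4, R5: 6>1) and is removed.
For Player 1, R4 strictly dominates R5 on the remaining columns (P4: 9>1); eliminate R5.
Among the remaining strategies, none is strictly dominated by another pure strategy of the same player, so the elimination stops.
Surviving strategies — Player 1: {R4}; Player 2: {P4}.

R4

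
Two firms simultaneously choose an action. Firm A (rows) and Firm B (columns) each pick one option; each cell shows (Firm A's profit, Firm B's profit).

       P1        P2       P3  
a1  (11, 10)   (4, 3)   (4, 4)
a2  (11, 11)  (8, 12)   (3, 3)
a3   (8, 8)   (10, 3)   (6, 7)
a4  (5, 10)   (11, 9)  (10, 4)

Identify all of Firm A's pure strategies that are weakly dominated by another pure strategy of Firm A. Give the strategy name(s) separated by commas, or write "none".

Nothing dominates a1: a2 at P3 (4>3); a3 at P1 (11>8); a4 at P1 (11>5).
a2 is not dominated — it holds its own against a1 at P2 (8>4); a3 at P1 (11>8); a4 at P1 (11>5).
Nothing dominates a3: a1 at P2 (10>4); a2 at P2 (10>8); a4 at P1 (8>5).
Nothing dominates a4: a1 at P2 (11>4); a2 at P2 (11>8); a3 at P2 (11>10).

none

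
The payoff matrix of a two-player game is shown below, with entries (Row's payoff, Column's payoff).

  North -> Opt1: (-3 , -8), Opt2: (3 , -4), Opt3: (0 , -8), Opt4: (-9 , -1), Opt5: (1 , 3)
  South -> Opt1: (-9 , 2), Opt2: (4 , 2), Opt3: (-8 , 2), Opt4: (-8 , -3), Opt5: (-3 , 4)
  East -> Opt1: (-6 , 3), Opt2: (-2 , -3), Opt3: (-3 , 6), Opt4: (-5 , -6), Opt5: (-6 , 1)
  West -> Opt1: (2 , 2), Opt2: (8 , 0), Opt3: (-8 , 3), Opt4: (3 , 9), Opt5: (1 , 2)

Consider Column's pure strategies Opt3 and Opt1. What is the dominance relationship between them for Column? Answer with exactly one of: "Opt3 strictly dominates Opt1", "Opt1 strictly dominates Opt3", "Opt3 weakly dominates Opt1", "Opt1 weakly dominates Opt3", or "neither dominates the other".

Opt3's payoffs vs Opt1's, by Row's action — North: -8=-8, South: 2=2, East: 6>3, West: 3>2.
Opt3 is at least as good everywhere and strictly better somewhere (tied only at North, South), so Opt3 weakly but not strictly dominates Opt1.

Opt3 weakly dominates Opt1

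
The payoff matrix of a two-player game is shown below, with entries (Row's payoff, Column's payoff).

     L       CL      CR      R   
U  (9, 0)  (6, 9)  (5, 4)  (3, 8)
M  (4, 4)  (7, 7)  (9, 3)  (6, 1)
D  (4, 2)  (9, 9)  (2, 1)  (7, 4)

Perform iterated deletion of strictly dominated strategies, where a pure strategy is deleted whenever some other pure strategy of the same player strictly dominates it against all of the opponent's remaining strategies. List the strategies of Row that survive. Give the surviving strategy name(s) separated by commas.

D

Column's strategy L is strictly dominated by CL (U: 9>0, M: 7>4, D: 9>2) and is removed.
For Row, M strictly dominates U on the remaining columns (CL: 7>6, CR: 9>5, R: 6>3); eliminate U.
For Column, CL strictly dominates CR on the remaining rows (M: 7>3, D: 9>1); eliminate CR.
Row M is eliminated: D beats it against every remaining column (CL: 9>7, R: 7>6).
For Column, CL strictly dominates R on the remaining rows (D: 9>4); eliminate R.
Among the remaining strategies, none is strictly dominated by another pure strategy of the same player, so the elimination stops.
Surviving strategies — Row: {D}; Column: {CL}.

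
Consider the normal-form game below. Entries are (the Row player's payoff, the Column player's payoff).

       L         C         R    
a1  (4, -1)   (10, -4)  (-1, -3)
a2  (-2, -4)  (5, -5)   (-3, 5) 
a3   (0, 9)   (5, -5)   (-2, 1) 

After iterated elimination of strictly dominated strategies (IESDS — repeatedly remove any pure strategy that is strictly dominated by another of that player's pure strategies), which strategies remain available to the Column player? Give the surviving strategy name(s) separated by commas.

L

The Row player's strategy a2 is strictly dominated by a1 (L: 4>-2, C: 10>5, R: -1>-3) and is removed.
The Row player's strategy a3 is strictly dominated by a1 (L: 4>0, C: 10>5, R: -1>-2) and is removed.
Column C is eliminated: L beats it against every remaining row (a1: -1>-4).
For the Column player, L strictly dominates R on the remaining rows (a1: -1>-3); eliminate R.
Among the remaining strategies, none is strictly dominated by another pure strategy of the same player, so the elimination stops.
Surviving strategies — the Row player: {a1}; the Column player: {L}.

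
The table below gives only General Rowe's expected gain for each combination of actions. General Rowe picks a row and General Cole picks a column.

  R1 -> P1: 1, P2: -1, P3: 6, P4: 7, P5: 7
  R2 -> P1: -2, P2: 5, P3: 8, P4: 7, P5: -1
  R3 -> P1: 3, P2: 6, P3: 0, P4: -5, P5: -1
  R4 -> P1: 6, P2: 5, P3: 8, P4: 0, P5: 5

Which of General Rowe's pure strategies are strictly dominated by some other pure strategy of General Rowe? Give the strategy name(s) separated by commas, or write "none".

none

R1 is not dominated — it holds its own against R2 at P1 (1>-2); R3 at P3 (6>0); R4 at P4 (7>0).
Nothing dominates R2: R1 at P2 (5>-1); R3 at P3 (8>0); R4 at P2 (5=5).
Nothing dominates R3: R1 at P1 (3>1); R2 at P1 (3>-2); R4 at P2 (6>5).
R4: no other strategy beats it everywhere (R1 at P1 (6>1); R2 at P1 (6>-2); R3 at P1 (6>3)).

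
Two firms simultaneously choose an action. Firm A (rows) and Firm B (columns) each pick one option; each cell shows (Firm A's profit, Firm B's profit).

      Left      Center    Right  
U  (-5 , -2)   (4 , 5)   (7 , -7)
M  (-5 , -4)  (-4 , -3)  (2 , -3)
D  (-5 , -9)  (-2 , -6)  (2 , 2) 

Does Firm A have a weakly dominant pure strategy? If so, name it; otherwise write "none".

U

U vs M: Left: -5=-5, Center: 4>-4, Right: 7>2.
U vs D: Left: -5=-5, Center: 4>-2, Right: 7>2.
U is at least as good as every other strategy against every opponent action, so it is weakly dominant.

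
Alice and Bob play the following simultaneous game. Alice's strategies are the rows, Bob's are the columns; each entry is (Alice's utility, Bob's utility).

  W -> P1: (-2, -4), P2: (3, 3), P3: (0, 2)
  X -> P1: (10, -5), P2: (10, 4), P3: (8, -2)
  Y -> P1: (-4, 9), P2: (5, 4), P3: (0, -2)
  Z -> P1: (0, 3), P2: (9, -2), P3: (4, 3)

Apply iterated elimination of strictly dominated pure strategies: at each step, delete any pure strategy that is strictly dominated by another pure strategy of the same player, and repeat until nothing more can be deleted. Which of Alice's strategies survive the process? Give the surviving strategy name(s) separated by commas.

For Alice, X strictly dominates W on the remaining columns (P1: 10>-2, P2: 10>3, P3: 8>0); eliminate W.
For Alice, X strictly dominates Y on the remaining columns (P1: 10>-4, P2: 10>5, P3: 8>0); eliminate Y.
Row Z is eliminated: X beats it against every remaining column (P1: 10>0, P2: 10>9, P3: 8>4).
Bob's strategy P1 is strictly dominated by P2 (X: 4>-5) and is removed.
For Bob, P2 strictly dominates P3 on the remaining rows (X: 4>-2); eliminate P3.
Among the remaining strategies, none is strictly dominated by another pure strategy of the same player, so the elimination stops.
Surviving strategies — Alice: {X}; Bob: {P2}.

X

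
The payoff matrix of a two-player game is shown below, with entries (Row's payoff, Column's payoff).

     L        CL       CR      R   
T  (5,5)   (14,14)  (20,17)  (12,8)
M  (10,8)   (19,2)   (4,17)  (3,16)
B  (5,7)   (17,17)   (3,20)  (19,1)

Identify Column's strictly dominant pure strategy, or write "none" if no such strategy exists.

CR

CR vs L: T: 17>5, M: 17>8, B: 20>7.
CR vs CL: T: 17>14, M: 17>2, B: 20>17.
CR vs R: T: 17>8, M: 17>16, B: 20>1.
CR strictly beats every other strategy against every opponent action, so it is strictly dominant.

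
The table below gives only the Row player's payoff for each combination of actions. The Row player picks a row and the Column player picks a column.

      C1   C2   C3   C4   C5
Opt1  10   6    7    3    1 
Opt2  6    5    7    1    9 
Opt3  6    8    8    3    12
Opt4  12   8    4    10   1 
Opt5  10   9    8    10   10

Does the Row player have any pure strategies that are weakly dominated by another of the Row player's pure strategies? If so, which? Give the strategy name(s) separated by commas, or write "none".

Opt1, Opt2

Opt1 is weakly dominated by Opt5 (C1: 10=10, C2: 9>6, C3: 8>7, C4: 10>3, C5: 10>1).
Opt2: dominated, since Opt3 does at least as well everywhere (C1: 6=6, C2: 8>5, C3: 8>7, C4: 3>1, C5: 12>9).
Nothing dominates Opt3: Opt1 at C2 (8>6); Opt2 at C2 (8>5); Opt4 at C3 (8>4); Opt5 at C5 (12>10).
Nothing dominates Opt4: Opt1 at C1 (12>10); Opt2 at C1 (12>6); Opt3 at C1 (12>6); Opt5 at C1 (12>10).
Opt5 is not dominated — it holds its own against Opt1 at C2 (9>6); Opt2 at C1 (10>6); Opt3 at C1 (10>6); Opt4 at C2 (9>8).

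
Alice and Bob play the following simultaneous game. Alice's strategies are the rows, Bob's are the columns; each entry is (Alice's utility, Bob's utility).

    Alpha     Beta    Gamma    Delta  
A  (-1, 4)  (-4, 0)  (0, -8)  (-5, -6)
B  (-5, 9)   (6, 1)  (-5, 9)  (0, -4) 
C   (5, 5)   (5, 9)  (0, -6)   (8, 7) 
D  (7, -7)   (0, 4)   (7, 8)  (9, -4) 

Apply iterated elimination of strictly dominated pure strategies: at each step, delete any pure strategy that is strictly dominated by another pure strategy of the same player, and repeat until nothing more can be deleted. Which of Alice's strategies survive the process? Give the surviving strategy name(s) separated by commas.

For Alice, D strictly dominates A on the remaining columns (Alpha: 7>-1, Beta: 0>-4, Gamma: 7>0, Delta: 9>-5); eliminate A.
For Bob, Beta strictly dominates Delta on the remaining rows (B: 1>-4, C: 9>7, D: 4>-4); eliminate Delta.
Among the remaining strategies, none is strictly dominated by another pure strategy of the same player, so the elimination stops.
Surviving strategies — Alice: {B, C, D}; Bob: {Alpha, Beta, Gamma}.

B, C, D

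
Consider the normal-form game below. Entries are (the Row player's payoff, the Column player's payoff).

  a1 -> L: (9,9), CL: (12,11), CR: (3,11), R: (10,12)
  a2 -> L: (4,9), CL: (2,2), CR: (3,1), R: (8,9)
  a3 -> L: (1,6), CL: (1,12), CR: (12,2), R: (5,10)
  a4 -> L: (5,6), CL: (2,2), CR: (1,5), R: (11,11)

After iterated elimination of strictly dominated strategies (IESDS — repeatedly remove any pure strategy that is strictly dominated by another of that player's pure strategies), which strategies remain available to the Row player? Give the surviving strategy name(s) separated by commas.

The Column player's strategy CR is strictly dominated by R (a1: 12>11, a2: 9>1, a3: 10>2, a4: 11>5) and is removed.
Row a2 is eliminated: a1 beats it against every remaining column (L: 9>4, CL: 12>2, R: 10>8).
For the Row player, a1 strictly dominates a3 on the remaining columns (L: 9>1, CL: 12>1, R: 10>5); eliminate a3.
The Column player's strategy L is strictly dominated by R (a1: 12>9, a4: 11>6) and is removed.
Column CL is eliminated: R beats it against every remaining row (a1: 12>11, a4: 11>2).
For the Row player, a4 strictly dominates a1 on the remaining columns (R: 11>10); eliminate a1.
Among the remaining strategies, none is strictly dominated by another pure strategy of the same player, so the elimination stops.
Surviving strategies — the Row player: {a4}; the Column player: {R}.

a4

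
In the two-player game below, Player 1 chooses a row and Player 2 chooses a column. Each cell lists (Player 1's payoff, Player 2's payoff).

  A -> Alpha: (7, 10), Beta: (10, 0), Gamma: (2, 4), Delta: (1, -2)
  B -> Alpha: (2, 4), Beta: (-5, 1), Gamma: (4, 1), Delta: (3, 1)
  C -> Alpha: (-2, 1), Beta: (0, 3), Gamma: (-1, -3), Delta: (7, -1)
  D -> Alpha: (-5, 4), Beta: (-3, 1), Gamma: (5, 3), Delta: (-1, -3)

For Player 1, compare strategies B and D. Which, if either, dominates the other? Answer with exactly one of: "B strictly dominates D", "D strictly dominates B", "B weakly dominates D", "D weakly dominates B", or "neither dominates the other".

Compare B to D across each opponent action: Alpha: 2>-5, Beta: -5<-3, Gamma: 4<5, Delta: 3>-1.
B does better at Alpha, Delta but worse at Beta, Gamma; neither strategy dominates the other.

neither dominates the other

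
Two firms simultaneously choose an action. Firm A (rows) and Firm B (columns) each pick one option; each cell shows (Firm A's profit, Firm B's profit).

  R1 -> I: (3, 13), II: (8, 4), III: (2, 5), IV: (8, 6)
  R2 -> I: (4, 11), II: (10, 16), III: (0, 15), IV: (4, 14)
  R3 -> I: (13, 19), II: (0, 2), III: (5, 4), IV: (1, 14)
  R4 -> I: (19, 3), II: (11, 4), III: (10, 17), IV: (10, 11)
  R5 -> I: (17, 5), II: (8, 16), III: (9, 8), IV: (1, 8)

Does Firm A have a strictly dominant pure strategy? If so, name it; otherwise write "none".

R4

R4 vs R1: I: 19>3, II: 11>8, III: 10>2, IV: 10>8.
R4 vs R2: I: 19>4, II: 11>10, III: 10>0, IV: 10>4.
R4 vs R3: I: 19>13, II: 11>0, III: 10>5, IV: 10>1.
R4 vs R5: I: 19>17, II: 11>8, III: 10>9, IV: 10>1.
R4 strictly beats every other strategy against every opponent action, so it is strictly dominant.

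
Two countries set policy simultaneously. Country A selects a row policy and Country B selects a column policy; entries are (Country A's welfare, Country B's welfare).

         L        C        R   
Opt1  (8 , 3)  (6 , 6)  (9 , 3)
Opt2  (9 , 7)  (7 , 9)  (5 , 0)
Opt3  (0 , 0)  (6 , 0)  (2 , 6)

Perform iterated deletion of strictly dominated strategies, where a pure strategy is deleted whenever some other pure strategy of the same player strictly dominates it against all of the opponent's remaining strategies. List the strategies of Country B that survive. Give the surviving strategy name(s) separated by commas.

For Country A, Opt2 strictly dominates Opt3 on the remaining columns (L: 9>0, C: 7>6, R: 5>2); eliminate Opt3.
Column L is eliminated: C beats it against every remaining row (Opt1: 6>3, Opt2: 9>7).
For Country B, C strictly dominates R on the remaining rows (Opt1: 6>3, Opt2: 9>0); eliminate R.
Country A's strategy Opt1 is strictly dominated by Opt2 (C: 7>6) and is removed.
Among the remaining strategies, none is strictly dominated by another pure strategy of the same player, so the elimination stops.
Surviving strategies — Country A: {Opt2}; Country B: {C}.

C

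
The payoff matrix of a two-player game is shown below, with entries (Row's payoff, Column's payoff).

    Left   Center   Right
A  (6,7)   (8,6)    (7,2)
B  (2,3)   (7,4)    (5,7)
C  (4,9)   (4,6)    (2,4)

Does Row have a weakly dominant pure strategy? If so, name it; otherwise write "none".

A vs B: Left: 6>2, Center: 8>7, Right: 7>5.
A vs C: Left: 6>4, Center: 8>4, Right: 7>2.
A is at least as good as every other strategy against every opponent action, so it is weakly dominant.

A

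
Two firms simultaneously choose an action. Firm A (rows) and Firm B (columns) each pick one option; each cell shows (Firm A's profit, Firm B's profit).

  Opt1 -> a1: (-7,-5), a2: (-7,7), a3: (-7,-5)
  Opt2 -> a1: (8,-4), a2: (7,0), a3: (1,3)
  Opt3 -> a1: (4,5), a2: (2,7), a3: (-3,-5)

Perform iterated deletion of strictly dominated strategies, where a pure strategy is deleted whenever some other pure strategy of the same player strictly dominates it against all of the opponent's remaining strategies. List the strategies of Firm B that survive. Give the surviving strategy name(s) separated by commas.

a3

For Firm A, Opt2 strictly dominates Opt1 on the remaining columns (a1: 8>-7, a2: 7>-7, a3: 1>-7); eliminate Opt1.
For Firm A, Opt2 strictly dominates Opt3 on the remaining columns (a1: 8>4, a2: 7>2, a3: 1>-3); eliminate Opt3.
Column a1 is eliminated: a2 beats it against every remaining row (Opt2: 0>-4).
For Firm B, a3 strictly dominates a2 on the remaining rows (Opt2: 3>0); eliminate a2.
Among the remaining strategies, none is strictly dominated by another pure strategy of the same player, so the elimination stops.
Surviving strategies — Firm A: {Opt2}; Firm B: {a3}.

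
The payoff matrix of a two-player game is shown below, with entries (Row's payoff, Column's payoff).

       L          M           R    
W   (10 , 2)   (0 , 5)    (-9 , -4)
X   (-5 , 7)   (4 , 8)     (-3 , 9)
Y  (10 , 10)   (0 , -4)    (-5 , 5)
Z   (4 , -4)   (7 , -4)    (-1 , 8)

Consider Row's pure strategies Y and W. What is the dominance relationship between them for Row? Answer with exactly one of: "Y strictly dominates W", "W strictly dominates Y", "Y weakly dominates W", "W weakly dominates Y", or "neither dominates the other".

Y weakly dominates W

Compare Y to W across every action of Column: L: 10=10, M: 0=0, R: -5>-9.
Y is at least as good everywhere and strictly better somewhere (tied only at L, M), so Y weakly but not strictly dominates W.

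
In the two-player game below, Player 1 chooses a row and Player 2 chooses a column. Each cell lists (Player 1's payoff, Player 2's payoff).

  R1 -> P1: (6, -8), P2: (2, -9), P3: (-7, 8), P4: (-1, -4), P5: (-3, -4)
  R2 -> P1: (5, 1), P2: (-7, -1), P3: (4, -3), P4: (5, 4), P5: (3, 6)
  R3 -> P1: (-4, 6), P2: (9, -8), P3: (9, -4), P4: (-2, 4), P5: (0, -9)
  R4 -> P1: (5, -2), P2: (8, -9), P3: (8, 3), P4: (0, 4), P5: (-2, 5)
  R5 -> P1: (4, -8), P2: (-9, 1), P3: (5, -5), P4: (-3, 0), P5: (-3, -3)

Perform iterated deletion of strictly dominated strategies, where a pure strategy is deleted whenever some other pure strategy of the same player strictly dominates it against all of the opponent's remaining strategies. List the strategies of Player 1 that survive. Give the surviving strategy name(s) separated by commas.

R1, R2, R3, R4

For Player 1, R4 strictly dominates R5 on the remaining columns (P1: 5>4, P2: 8>-9, P3: 8>5, P4: 0>-3, P5: -2>-3); eliminate R5.
Player 2's strategy P2 is strictly dominated by P1 (R1: -8>-9, R2: 1>-1, R3: 6>-8, R4: -2>-9) and is removed.
Among the remaining strategies, none is strictly dominated by another pure strategy of the same player, so the elimination stops.
Surviving strategies — Player 1: {R1, R2, R3, R4}; Player 2: {P1, P3, P4, P5}.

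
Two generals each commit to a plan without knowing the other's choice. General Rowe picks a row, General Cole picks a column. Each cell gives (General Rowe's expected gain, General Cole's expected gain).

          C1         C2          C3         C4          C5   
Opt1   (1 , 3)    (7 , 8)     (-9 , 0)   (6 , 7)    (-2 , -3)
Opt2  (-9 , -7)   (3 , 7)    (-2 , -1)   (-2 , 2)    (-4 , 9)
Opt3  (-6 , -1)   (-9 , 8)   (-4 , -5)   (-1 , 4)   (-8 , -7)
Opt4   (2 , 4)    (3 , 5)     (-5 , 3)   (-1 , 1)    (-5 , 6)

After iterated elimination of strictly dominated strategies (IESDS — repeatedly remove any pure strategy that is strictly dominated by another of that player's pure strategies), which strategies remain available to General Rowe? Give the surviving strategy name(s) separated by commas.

General Cole's strategy C1 is strictly dominated by C2 (Opt1: 8>3, Opt2: 7>-7, Opt3: 8>-1, Opt4: 5>4) and is removed.
Column C3 is eliminated: C2 beats it against every remaining row (Opt1: 8>0, Opt2: 7>-1, Opt3: 8>-5, Opt4: 5>3).
For General Rowe, Opt1 strictly dominates Opt2 on the remaining columns (C2: 7>3, C4: 6>-2, C5: -2>-4); eliminate Opt2.
General Rowe's strategy Opt3 is strictly dominated by Opt1 (C2: 7>-9, C4: 6>-1, C5: -2>-8) and is removed.
For General Rowe, Opt1 strictly dominates Opt4 on the remaining columns (C2: 7>3, C4: 6>-1, C5: -2>-5); eliminate Opt4.
Column C4 is eliminated: C2 beats it against every remaining row (Opt1: 8>7).
General Cole's strategy C5 is strictly dominated by C2 (Opt1: 8>-3) and is removed.
Among the remaining strategies, none is strictly dominated by another pure strategy of the same player, so the elimination stops.
Surviving strategies — General Rowe: {Opt1}; General Cole: {C2}.

Opt1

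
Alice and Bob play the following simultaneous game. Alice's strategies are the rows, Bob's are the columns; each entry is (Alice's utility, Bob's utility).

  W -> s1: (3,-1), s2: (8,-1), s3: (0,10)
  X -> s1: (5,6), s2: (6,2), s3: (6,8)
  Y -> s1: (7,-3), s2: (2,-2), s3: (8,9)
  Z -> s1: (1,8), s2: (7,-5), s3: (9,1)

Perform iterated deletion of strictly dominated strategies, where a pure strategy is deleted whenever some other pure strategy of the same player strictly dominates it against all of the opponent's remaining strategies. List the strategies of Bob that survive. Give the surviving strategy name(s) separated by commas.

s1, s3

Bob's strategy s2 is strictly dominated by s3 (W: 10>-1, X: 8>2, Y: 9>-2, Z: 1>-5) and is removed.
Alice's strategy W is strictly dominated by X (s1: 5>3, s3: 6>0) and is removed.
Row X is eliminated: Y beats it against every remaining column (s1: 7>5, s3: 8>6).
Among the remaining strategies, none is strictly dominated by another pure strategy of the same player, so the elimination stops.
Surviving strategies — Alice: {Y, Z}; Bob: {s1, s3}.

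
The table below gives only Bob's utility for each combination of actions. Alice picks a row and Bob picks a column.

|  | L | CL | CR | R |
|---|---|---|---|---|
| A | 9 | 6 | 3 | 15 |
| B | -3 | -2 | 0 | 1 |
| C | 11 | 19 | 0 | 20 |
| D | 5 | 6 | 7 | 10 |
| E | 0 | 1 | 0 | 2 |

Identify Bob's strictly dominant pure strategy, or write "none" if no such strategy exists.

R

R vs L: A: 15>9, B: 1>-3, C: 20>11, D: 10>5, E: 2>0.
R vs CL: A: 15>6, B: 1>-2, C: 20>19, D: 10>6, E: 2>1.
R vs CR: A: 15>3, B: 1>0, C: 20>0, D: 10>7, E: 2>0.
R strictly beats every other strategy against every opponent action, so it is strictly dominant.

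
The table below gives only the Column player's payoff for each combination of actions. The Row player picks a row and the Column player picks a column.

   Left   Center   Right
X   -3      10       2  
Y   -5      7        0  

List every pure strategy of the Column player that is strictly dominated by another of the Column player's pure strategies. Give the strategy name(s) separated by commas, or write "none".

Center strictly dominates Left — X: 10>-3, Y: 7>-5.
Nothing dominates Center: Left at X (10>-3); Right at X (10>2).
Right: dominated, since Center does at least as well everywhere (X: 10>2, Y: 7>0).

Left, Right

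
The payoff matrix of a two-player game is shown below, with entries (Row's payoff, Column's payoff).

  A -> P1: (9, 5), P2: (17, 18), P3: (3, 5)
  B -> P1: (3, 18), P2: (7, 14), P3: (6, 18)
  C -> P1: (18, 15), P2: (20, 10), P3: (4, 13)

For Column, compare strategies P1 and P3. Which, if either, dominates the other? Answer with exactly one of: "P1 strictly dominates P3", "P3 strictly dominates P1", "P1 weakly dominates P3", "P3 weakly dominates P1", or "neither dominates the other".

P1 weakly dominates P3

P1's payoffs vs P3's, by Row's action — A: 5=5, B: 18=18, C: 15>13.
P1 is at least as good everywhere and strictly better somewhere (tied only at A, B), so P1 weakly but not strictly dominates P3.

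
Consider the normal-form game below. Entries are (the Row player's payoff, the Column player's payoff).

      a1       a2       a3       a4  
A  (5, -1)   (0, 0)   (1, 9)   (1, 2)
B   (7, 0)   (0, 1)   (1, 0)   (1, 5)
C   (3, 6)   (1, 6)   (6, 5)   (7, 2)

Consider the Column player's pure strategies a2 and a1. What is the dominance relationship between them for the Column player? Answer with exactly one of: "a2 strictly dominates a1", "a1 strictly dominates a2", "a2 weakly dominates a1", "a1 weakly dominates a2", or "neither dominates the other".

Compare a2 to a1 across every action of the Row player: A: 0>-1, B: 1>0, C: 6=6.
a2 is at least as good everywhere and strictly better somewhere (tied only at C), so a2 weakly but not strictly dominates a1.

a2 weakly dominates a1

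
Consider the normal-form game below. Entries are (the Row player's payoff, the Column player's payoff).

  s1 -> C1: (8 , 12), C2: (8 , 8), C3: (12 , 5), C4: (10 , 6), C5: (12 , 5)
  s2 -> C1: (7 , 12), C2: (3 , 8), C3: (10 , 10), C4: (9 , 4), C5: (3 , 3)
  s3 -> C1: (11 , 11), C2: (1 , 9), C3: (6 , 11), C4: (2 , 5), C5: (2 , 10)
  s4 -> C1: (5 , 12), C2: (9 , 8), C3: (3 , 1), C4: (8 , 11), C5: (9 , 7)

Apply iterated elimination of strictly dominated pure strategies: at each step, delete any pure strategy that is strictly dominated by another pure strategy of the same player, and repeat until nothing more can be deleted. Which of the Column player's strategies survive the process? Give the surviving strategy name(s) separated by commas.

C1, C3

The Row player's strategy s2 is strictly dominated by s1 (C1: 8>7, C2: 8>3, C3: 12>10, C4: 10>9, C5: 12>3) and is removed.
For the Column player, C1 strictly dominates C2 on the remaining rows (s1: 12>8, s3: 11>9, s4: 12>8); eliminate C2.
Row s4 is eliminated: s1 beats it against every remaining column (C1: 8>5, C3: 12>3, C4: 10>8, C5: 12>9).
For the Column player, C1 strictly dominates C4 on the remaining rows (s1: 12>6, s3: 11>5); eliminate C4.
The Column player's strategy C5 is strictly dominated by C1 (s1: 12>5, s3: 11>10) and is removed.
Among the remaining strategies, none is strictly dominated by another pure strategy of the same player, so the elimination stops.
Surviving strategies — the Row player: {s1, s3}; the Column player: {C1, C3}.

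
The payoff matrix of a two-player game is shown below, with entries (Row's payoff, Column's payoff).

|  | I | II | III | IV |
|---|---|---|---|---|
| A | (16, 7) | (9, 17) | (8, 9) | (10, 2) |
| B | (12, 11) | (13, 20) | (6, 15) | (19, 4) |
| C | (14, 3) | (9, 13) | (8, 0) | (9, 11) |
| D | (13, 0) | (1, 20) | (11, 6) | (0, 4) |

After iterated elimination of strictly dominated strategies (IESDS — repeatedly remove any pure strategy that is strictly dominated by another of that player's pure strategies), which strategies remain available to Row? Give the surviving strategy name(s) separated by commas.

B

Column I is eliminated: II beats it against every remaining row (A: 17>7, B: 20>11, C: 13>3, D: 20>0).
For Column, II strictly dominates III on the remaining rows (A: 17>9, B: 20>15, C: 13>0, D: 20>6); eliminate III.
For Row, B strictly dominates A on the remaining columns (II: 13>9, IV: 19>10); eliminate A.
Row's strategy C is strictly dominated by B (II: 13>9, IV: 19>9) and is removed.
Row D is eliminated: B beats it against every remaining column (II: 13>1, IV: 19>0).
For Column, II strictly dominates IV on the remaining rows (B: 20>4); eliminate IV.
Among the remaining strategies, none is strictly dominated by another pure strategy of the same player, so the elimination stops.
Surviving strategies — Row: {B}; Column: {II}.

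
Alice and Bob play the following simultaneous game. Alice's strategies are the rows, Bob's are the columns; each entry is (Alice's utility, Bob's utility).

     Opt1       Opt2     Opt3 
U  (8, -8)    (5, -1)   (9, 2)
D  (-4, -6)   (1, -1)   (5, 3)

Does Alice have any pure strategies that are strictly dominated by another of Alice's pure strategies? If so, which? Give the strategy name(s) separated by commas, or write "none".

Nothing dominates U: D at Opt1 (8>-4).
U strictly dominates D — Opt1: 8>-4, Opt2: 5>1, Opt3: 9>5.

D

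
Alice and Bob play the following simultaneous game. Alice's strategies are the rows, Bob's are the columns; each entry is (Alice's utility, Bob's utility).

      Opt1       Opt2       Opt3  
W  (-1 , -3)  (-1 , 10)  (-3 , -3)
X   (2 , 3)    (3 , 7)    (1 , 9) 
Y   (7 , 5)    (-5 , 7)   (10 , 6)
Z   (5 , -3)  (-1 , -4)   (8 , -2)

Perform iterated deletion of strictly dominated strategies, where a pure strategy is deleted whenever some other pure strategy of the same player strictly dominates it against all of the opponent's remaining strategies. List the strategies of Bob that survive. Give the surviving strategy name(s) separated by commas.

Opt2, Opt3

Row W is eliminated: X beats it against every remaining column (Opt1: 2>-1, Opt2: 3>-1, Opt3: 1>-3).
Bob's strategy Opt1 is strictly dominated by Opt3 (X: 9>3, Y: 6>5, Z: -2>-3) and is removed.
Among the remaining strategies, none is strictly dominated by another pure strategy of the same player, so the elimination stops.
Surviving strategies — Alice: {X, Y, Z}; Bob: {Opt2, Opt3}.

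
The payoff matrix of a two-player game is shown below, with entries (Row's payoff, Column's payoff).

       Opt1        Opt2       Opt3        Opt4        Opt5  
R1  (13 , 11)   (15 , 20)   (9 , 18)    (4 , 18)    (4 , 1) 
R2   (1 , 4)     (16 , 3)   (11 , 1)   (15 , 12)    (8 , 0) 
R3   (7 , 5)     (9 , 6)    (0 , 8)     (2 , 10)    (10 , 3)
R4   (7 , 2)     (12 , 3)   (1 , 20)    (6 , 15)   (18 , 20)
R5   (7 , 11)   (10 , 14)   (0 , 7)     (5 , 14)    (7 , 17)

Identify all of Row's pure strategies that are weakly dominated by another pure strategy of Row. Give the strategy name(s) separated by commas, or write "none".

R3, R5

R1: no other strategy beats it everywhere (R2 at Opt1 (13>1); R3 at Opt1 (13>7); R4 at Opt1 (13>7); R5 at Opt1 (13>7)).
R2: no other strategy beats it everywhere (R1 at Opt2 (16>15); R3 at Opt2 (16>9); R4 at Opt2 (16>12); R5 at Opt2 (16>10)).
R3 is weakly dominated by R4 (Opt1: 7=7, Opt2: 12>9, Opt3: 1>0, Opt4: 6>2, Opt5: 18>10).
R4: no other strategy beats it everywhere (R1 at Opt4 (6>4); R2 at Opt1 (7>1); R3 at Opt2 (12>9); R5 at Opt2 (12>10)).
R5: dominated, since R4 does at least as well everywhere (Opt1: 7=7, Opt2: 12>10, Opt3: 1>0, Opt4: 6>5, Opt5: 18>7).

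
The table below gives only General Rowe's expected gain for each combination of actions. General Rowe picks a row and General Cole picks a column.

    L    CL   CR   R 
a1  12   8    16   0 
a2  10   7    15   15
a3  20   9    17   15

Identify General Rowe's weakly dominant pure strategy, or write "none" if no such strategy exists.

a3

a3 vs a1: L: 20>12, CL: 9>8, CR: 17>16, R: 15>0.
a3 vs a2: L: 20>10, CL: 9>7, CR: 17>15, R: 15=15.
a3 is at least as good as every other strategy against every opponent action, so it is weakly dominant.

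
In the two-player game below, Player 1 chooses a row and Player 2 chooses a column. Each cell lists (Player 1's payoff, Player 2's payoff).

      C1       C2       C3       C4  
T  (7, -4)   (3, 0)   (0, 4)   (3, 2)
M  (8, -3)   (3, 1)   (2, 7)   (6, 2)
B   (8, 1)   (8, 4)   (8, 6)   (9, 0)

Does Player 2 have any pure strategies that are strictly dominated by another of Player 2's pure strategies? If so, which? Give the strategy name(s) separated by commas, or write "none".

C1, C2, C4

C1 is strictly dominated by C2 (T: 0>-4, M: 1>-3, B: 4>1).
C3 strictly dominates C2 — T: 4>0, M: 7>1, B: 6>4.
Nothing dominates C3: C1 at T (4>-4); C2 at T (4>0); C4 at T (4>2).
C4 is strictly dominated by C3 (T: 4>2, M: 7>2, B: 6>0).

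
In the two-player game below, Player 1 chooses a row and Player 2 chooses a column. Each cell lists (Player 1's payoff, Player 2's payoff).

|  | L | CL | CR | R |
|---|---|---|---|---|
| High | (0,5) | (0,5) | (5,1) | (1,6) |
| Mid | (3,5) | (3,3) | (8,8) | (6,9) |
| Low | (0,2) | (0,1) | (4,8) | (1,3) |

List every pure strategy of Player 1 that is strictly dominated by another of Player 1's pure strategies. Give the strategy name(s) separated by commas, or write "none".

High, Low

Mid strictly dominates High — L: 3>0, CL: 3>0, CR: 8>5, R: 6>1.
Nothing dominates Mid: High at L (3>0); Low at L (3>0).
Low is strictly dominated by Mid (L: 3>0, CL: 3>0, CR: 8>4, R: 6>1).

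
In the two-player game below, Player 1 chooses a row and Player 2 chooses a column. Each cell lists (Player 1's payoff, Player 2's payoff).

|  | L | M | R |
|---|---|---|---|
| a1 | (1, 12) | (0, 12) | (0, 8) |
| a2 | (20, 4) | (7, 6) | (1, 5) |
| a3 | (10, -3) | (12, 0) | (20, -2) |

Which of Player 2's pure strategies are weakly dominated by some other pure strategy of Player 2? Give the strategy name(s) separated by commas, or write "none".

L is weakly dominated by M (a1: 12=12, a2: 6>4, a3: 0>-3).
M is not dominated — it holds its own against L at a2 (6>4); R at a1 (12>8).
R: dominated, since M does at least as well everywhere (a1: 12>8, a2: 6>5, a3: 0>-2).

L, R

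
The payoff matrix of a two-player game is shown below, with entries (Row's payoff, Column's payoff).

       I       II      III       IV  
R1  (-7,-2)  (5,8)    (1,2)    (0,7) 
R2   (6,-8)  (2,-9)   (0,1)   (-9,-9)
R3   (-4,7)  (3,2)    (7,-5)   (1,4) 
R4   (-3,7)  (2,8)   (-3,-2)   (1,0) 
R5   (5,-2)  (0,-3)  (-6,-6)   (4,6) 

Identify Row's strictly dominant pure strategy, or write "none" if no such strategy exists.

R1 fails to dominate R2 at I (-7<6).
R2 fails to dominate R1 at II (2<5).
R3 fails to dominate R1 at II (3<5).
R4 fails to dominate R1 at II (2<5).
R5 fails to dominate R1 at II (0<5).
No single strategy dominates all the others.

none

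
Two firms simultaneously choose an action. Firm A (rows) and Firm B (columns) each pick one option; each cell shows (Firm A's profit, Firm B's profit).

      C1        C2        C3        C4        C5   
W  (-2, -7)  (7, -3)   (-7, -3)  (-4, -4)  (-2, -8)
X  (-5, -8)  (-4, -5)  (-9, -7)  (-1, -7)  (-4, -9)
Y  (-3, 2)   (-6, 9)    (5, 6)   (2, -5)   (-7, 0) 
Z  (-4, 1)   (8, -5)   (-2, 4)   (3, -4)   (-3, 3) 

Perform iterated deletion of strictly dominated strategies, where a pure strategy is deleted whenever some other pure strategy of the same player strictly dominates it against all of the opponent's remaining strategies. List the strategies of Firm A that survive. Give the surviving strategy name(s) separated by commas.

For Firm A, Z strictly dominates X on the remaining columns (C1: -4>-5, C2: 8>-4, C3: -2>-9, C4: 3>-1, C5: -3>-4); eliminate X.
Column C1 is eliminated: C3 beats it against every remaining row (W: -3>-7, Y: 6>2, Z: 4>1).
Column C4 is eliminated: C3 beats it against every remaining row (W: -3>-4, Y: 6>-5, Z: 4>-4).
Firm B's strategy C5 is strictly dominated by C3 (W: -3>-8, Y: 6>0, Z: 4>3) and is removed.
Row W is eliminated: Z beats it against every remaining column (C2: 8>7, C3: -2>-7).
Among the remaining strategies, none is strictly dominated by another pure strategy of the same player, so the elimination stops.
Surviving strategies — Firm A: {Y, Z}; Firm B: {C2, C3}.

Y, Z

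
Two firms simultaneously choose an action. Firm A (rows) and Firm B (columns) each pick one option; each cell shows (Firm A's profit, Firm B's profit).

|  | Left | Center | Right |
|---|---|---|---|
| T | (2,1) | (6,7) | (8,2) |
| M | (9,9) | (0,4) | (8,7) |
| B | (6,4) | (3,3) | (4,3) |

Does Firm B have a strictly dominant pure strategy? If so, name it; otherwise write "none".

none

Left fails to dominate Center at T (1<7).
Center fails to dominate Left at M (4<9).
Right fails to dominate Left at M (7<9).
No single strategy dominates all the others.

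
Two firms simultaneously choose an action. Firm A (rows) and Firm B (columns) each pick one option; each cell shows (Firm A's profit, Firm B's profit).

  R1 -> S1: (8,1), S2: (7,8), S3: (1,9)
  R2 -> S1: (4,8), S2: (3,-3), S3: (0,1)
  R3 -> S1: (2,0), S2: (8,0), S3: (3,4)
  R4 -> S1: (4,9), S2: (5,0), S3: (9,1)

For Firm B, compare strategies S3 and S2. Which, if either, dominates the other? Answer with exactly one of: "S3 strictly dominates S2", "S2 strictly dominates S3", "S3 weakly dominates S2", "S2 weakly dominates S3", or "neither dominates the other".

S3 strictly dominates S2

S3's payoffs vs S2's, by Firm A's action — R1: 9>8, R2: 1>-3, R3: 4>0, R4: 1>0.
S3 gives a strictly higher payoff against each choice by Firm A, so S3 strictly dominates S2.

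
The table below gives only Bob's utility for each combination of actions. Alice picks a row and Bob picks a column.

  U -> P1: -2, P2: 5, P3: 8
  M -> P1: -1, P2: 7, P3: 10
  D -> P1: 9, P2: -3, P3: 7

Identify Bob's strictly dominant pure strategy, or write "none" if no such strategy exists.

none

P1 fails to dominate P2 at U (-2<5).
P2 fails to dominate P1 at D (-3<9).
P3 fails to dominate P1 at D (7<9).
No single strategy dominates all the others.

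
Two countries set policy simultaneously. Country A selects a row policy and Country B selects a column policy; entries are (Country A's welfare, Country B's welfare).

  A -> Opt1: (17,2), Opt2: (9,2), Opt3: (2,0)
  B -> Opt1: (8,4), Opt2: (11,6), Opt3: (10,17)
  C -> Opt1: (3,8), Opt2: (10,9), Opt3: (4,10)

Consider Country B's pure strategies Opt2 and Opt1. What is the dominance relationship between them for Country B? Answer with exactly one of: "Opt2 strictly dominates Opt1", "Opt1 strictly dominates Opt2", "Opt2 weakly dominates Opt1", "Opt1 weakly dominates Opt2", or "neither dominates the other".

Opt2 weakly dominates Opt1

Opt2's payoffs vs Opt1's, by Country A's action — A: 2=2, B: 6>4, C: 9>8.
Opt2 is at least as good everywhere and strictly better somewhere (tied only at A), so Opt2 weakly but not strictly dominates Opt1.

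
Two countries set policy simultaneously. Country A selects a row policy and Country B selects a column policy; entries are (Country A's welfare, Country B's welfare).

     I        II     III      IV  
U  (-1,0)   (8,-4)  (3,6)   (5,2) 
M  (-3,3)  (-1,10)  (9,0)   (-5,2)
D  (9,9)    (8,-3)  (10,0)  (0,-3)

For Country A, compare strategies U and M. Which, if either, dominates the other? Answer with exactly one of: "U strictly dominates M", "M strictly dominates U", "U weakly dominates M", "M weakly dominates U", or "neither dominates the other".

neither dominates the other

U's payoffs vs M's, by Country B's action — I: -1>-3, II: 8>-1, III: 3<9, IV: 5>-5.
U does better at I, II, IV but worse at III; neither strategy dominates the other.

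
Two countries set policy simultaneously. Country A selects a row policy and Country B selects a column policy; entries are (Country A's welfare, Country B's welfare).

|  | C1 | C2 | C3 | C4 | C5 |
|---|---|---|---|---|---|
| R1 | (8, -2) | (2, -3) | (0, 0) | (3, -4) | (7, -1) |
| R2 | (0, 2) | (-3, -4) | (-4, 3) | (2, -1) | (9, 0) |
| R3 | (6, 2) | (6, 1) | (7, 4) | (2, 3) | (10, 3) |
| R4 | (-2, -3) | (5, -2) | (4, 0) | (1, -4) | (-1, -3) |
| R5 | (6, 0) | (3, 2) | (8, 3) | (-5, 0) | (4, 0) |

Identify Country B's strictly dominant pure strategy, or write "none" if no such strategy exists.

C3 vs C1: R1: 0>-2, R2: 3>2, R3: 4>2, R4: 0>-3, R5: 3>0.
C3 vs C2: R1: 0>-3, R2: 3>-4, R3: 4>1, R4: 0>-2, R5: 3>2.
C3 vs C4: R1: 0>-4, R2: 3>-1, R3: 4>3, R4: 0>-4, R5: 3>0.
C3 vs C5: R1: 0>-1, R2: 3>0, R3: 4>3, R4: 0>-3, R5: 3>0.
C3 strictly beats every other strategy against every opponent action, so it is strictly dominant.

C3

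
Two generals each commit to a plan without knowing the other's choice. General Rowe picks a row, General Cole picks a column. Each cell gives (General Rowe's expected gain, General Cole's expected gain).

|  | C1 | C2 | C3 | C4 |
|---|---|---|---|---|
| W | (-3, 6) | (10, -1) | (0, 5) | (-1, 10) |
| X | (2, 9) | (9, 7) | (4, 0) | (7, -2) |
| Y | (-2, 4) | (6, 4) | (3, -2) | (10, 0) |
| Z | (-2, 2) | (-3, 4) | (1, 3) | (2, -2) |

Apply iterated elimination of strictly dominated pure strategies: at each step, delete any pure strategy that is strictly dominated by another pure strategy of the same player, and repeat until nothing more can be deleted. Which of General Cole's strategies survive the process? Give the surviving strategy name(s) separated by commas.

C1, C2, C4

Row Z is eliminated: X beats it against every remaining column (C1: 2>-2, C2: 9>-3, C3: 4>1, C4: 7>2).
Column C3 is eliminated: C1 beats it against every remaining row (W: 6>5, X: 9>0, Y: 4>-2).
Among the remaining strategies, none is strictly dominated by another pure strategy of the same player, so the elimination stops.
Surviving strategies — General Rowe: {W, X, Y}; General Cole: {C1, C2, C4}.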